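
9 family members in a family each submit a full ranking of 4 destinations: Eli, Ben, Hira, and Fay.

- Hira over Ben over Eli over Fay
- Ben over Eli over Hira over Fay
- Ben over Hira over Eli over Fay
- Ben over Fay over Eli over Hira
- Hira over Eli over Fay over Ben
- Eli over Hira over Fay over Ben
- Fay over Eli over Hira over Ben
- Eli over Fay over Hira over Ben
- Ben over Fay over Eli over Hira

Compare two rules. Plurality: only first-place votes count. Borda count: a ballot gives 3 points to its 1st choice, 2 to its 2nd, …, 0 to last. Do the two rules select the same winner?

No

Plurality first-place counts: Eli 2, Ben 4, Hira 2, Fay 1 → Ben.
Borda totals: Eli 16, Ben 14, Hira 13, Fay 11 → Eli.
The two rules disagree: plurality picks Ben, Borda picks Eli.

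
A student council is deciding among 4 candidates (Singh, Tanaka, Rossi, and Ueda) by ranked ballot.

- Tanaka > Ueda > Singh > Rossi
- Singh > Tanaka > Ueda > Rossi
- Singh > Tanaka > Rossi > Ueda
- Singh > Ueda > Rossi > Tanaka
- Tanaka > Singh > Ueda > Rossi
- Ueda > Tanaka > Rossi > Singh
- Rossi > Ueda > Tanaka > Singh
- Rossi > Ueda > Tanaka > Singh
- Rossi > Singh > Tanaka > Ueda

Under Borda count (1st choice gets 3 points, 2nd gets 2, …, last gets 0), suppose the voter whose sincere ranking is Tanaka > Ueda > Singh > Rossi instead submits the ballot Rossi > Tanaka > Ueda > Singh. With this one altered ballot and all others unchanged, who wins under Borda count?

Borda totals with the altered ballot: Singh 13, Tanaka 14, Rossi 15, Ueda 12.
The switch changes the winner from Tanaka to Rossi.

Rossi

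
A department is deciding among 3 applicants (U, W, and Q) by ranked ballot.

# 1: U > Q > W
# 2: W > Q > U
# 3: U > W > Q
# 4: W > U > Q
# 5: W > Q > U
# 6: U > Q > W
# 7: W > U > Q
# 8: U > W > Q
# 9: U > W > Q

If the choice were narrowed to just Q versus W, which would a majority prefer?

Ballots ranking Q above W: 2.
Ballots ranking W above Q: 7.
W wins the head-to-head, 7–2.

W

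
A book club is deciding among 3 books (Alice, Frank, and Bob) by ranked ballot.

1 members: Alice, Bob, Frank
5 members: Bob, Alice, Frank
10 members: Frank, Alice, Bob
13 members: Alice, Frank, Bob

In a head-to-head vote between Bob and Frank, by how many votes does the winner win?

17

Ballots ranking Bob above Frank: 1+5 = 6.
Ballots ranking Frank above Bob: 10+13 = 23.
Frank wins 23–6, a margin of 17.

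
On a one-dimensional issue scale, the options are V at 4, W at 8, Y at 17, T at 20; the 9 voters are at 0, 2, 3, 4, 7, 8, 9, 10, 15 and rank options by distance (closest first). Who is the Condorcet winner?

W

With single-peaked preferences on a line, the Condorcet winner is the candidate closest to the median voter.
The median voter (position 7) is closest to W at 8.
Check: W vs V — voters closer to W: 5 of 9.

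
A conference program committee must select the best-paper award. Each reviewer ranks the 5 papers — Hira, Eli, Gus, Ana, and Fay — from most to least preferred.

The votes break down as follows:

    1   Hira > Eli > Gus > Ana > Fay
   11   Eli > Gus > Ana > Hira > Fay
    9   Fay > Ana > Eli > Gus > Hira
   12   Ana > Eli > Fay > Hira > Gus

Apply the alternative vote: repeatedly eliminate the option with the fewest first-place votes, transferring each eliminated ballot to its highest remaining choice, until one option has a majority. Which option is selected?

Ana

Round 1: Ana 12, Eli 11, Fay 9, Hira 1, Gus 0. Gus has the fewest and is eliminated.
Round 2: Ana 12, Eli 11, Fay 9, Hira 1. Hira has the fewest and is eliminated.
Round 3: Eli 12, Ana 12, Fay 9. Fay has the fewest and is eliminated.
Round 4: Ana 21, Eli 12. Ana has a majority.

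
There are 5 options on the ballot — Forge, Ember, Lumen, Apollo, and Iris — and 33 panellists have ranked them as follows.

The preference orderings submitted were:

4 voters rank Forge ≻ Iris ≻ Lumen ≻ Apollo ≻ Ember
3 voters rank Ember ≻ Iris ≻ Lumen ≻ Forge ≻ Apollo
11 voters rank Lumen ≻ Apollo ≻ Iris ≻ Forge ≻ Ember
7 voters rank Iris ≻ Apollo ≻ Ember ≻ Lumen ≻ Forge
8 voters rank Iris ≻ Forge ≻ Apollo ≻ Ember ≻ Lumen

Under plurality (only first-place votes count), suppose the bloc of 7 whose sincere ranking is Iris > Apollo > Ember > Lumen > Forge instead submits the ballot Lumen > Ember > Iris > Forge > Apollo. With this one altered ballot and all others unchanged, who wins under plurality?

First-place totals with the altered ballot: Forge 4, Ember 3, Lumen 18, Apollo 0, Iris 8.
The switch changes the winner from Iris to Lumen.

Lumen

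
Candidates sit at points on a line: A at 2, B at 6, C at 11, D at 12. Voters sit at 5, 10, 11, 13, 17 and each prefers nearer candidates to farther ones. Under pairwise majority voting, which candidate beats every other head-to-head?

C

With single-peaked preferences on a line, the Condorcet winner is the candidate closest to the median voter.
The median voter (position 11) is closest to C at 11.
Check: C vs B — voters closer to C: 4 of 5.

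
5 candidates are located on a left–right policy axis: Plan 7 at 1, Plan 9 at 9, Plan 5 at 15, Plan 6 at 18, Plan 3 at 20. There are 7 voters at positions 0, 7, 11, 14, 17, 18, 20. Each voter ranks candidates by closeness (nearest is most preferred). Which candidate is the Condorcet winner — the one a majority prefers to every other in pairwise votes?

With single-peaked preferences on a line, the Condorcet winner is the candidate closest to the median voter.
The median voter (position 14) is closest to Plan 5 at 15.
Check: Plan 5 vs Plan 7 — voters closer to Plan 5: 5 of 7.

Plan 5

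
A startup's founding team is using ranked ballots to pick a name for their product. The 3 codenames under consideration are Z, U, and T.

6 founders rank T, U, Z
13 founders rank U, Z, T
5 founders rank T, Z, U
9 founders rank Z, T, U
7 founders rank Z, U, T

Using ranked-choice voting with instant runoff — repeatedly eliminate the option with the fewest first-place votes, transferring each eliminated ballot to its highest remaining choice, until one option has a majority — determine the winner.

Z

Round 1: Z 16, U 13, T 11. T has the fewest and is eliminated.
Round 2: Z 21, U 19. Z has a majority.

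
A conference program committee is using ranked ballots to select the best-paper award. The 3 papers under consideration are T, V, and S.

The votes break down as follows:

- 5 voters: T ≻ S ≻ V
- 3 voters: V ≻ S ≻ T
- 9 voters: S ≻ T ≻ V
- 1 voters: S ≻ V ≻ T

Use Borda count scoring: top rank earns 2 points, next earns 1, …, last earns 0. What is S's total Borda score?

Borda scores:
  T: 5·2 + 3·0 + 9·1 + 0 = 19
  V: 5·0 + 3·2 + 9·0 + 1 = 7
  S: 5·1 + 3·1 + 9·2 + 2 = 28

28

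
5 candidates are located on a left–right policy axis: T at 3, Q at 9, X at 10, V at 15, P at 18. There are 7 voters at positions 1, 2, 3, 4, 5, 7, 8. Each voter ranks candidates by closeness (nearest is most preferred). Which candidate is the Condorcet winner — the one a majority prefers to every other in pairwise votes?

T

With single-peaked preferences on a line, the Condorcet winner is the candidate closest to the median voter.
The median voter (position 4) is closest to T at 3.
Check: T vs P — voters closer to T: 7 of 7.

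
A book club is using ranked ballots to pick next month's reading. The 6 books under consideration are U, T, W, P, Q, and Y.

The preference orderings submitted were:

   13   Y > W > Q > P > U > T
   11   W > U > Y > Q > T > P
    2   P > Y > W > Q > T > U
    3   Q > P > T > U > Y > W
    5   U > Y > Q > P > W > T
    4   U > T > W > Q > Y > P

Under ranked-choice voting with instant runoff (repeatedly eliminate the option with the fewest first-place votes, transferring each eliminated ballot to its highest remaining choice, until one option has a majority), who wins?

Round 1: Y 13, W 11, U 9, Q 3, P 2, T 0. T has the fewest and is eliminated.
Round 2: Y 13, W 11, U 9, Q 3, P 2. P has the fewest and is eliminated.
Round 3: Y 15, W 11, U 9, Q 3. Q has the fewest and is eliminated.
Round 4: Y 15, U 12, W 11. W has the fewest and is eliminated.
Round 5: U 23, Y 15. U has a majority.

U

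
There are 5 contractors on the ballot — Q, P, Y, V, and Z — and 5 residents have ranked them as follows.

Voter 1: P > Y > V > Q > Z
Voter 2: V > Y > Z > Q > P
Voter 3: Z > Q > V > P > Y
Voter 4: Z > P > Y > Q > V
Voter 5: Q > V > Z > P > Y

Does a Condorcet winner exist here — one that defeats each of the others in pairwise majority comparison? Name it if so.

Head-to-head results (5 voters total):
Q vs P: Q wins 3–2.
Q vs Y: Y wins 3–2.
Q vs V: Q wins 3–2.
Q vs Z: Z wins 3–2.
P vs Y: P wins 4–1.
P vs V: V wins 3–2.
P vs Z: Z wins 4–1.
Y vs V: V wins 3–2.
Y vs Z: Z wins 3–2.
V vs Z: V wins 3–2.
No candidate beats all others: Q beats P beats Y beats Q, a majority cycle.

None — there is no Condorcet winner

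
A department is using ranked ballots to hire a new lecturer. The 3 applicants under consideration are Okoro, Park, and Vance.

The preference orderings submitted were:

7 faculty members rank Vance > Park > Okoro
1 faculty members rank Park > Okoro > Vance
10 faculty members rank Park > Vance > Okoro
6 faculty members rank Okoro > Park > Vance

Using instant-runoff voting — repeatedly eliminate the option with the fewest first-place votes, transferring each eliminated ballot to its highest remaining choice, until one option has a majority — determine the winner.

Round 1: Park 11, Vance 7, Okoro 6. Okoro has the fewest and is eliminated.
Round 2: Park 17, Vance 7. Park has a majority.

Park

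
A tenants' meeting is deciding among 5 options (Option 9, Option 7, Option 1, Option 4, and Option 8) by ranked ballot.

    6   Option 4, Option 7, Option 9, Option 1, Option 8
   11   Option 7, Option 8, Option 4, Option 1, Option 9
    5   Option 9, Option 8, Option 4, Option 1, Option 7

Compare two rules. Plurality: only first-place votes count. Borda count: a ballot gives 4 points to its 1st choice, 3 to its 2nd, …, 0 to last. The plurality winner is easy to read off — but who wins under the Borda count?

Plurality first-place counts: Option 9 5, Option 7 11, Option 1 0, Option 4 6, Option 8 0 → Option 7.
Borda totals: Option 9 32, Option 7 62, Option 1 22, Option 4 56, Option 8 48 → Option 7.

Option 7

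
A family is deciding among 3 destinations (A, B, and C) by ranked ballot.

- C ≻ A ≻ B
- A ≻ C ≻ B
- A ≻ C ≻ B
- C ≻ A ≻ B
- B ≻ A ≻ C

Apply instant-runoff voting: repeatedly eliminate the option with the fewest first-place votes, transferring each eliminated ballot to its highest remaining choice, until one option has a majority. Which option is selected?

Round 1: A 2, C 2, B 1. B has the fewest and is eliminated.
Round 2: A 3, C 2. A has a majority.

A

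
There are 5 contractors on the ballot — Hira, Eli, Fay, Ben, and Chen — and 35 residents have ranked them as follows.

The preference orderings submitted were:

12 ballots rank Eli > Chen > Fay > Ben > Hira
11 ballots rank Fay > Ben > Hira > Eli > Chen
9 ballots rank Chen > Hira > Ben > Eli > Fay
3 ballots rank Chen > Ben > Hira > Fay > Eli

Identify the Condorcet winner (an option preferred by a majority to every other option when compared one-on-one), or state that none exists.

Head-to-head results (35 voters total):
Hira vs Eli: Hira wins 23–12.
Hira vs Fay: Fay wins 23–12.
Hira vs Ben: Ben wins 26–9.
Hira vs Chen: Chen wins 24–11.
Eli vs Fay: Eli wins 21–14.
Eli vs Ben: Ben wins 23–12.
Eli vs Chen: Eli wins 23–12.
Fay vs Ben: Fay wins 23–12.
Fay vs Chen: Chen wins 24–11.
Ben vs Chen: Chen wins 24–11.
No candidate beats all others: Hira beats Eli beats Fay beats Hira, a majority cycle.

None — there is no Condorcet winner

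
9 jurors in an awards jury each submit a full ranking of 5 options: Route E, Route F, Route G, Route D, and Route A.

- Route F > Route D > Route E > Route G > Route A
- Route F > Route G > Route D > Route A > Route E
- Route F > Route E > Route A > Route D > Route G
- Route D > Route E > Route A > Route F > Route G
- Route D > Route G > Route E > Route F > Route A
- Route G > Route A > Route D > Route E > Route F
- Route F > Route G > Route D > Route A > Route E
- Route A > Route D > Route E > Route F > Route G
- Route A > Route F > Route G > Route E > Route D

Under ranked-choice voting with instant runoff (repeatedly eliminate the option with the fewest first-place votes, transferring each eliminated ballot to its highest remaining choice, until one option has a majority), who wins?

Round 1: Route F 4, Route D 2, Route A 2, Route G 1, Route E 0. Route E has the fewest and is eliminated.
Round 2: Route F 4, Route D 2, Route A 2, Route G 1. Route G has the fewest and is eliminated.
Round 3: Route F 4, Route A 3, Route D 2. Route D has the fewest and is eliminated.
Round 4: Route F 5, Route A 4. Route F has a majority.

Route F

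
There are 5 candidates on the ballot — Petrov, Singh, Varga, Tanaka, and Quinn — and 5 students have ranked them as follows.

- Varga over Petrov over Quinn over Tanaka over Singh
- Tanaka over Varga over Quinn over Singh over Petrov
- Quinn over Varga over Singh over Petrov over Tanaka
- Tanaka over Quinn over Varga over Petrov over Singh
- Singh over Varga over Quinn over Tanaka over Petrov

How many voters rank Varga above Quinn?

Ballots ranking Varga above Quinn: 3.
Ballots ranking Quinn above Varga: 2.
So 3 of 5 voters prefer Varga to Quinn.

3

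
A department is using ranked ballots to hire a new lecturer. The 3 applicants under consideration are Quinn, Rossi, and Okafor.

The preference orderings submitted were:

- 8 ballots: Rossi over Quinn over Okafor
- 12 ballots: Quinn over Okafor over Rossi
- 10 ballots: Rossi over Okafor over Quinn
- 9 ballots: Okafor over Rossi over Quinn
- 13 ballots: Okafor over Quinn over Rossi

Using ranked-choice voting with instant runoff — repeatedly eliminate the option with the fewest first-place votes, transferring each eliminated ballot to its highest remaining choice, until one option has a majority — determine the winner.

Round 1: Okafor 22, Rossi 18, Quinn 12. Quinn has the fewest and is eliminated.
Round 2: Okafor 34, Rossi 18. Okafor has a majority.

Okafor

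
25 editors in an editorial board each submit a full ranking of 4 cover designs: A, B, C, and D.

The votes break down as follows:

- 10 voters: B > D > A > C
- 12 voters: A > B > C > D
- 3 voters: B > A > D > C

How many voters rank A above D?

15

Ballots ranking A above D: 12+3 = 15.
Ballots ranking D above A: 10.
So 15 of 25 voters prefer A to D.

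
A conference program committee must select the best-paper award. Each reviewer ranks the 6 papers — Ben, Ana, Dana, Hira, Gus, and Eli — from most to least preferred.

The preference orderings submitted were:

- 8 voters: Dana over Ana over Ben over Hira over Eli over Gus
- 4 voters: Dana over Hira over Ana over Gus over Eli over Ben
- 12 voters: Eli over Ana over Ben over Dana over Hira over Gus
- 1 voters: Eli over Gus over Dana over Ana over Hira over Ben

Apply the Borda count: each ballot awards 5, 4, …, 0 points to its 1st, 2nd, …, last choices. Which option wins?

Ana

Borda scores:
  Ben: 8·3 + 4·0 + 12·3 + 0 = 60
  Ana: 8·4 + 4·3 + 12·4 + 2 = 94
  Dana: 8·5 + 4·5 + 12·2 + 3 = 87
  Hira: 8·2 + 4·4 + 12·1 + 1 = 45
  Gus: 8·0 + 4·2 + 12·0 + 4 = 12
  Eli: 8·1 + 4·1 + 12·5 + 5 = 77
Ana has the highest total.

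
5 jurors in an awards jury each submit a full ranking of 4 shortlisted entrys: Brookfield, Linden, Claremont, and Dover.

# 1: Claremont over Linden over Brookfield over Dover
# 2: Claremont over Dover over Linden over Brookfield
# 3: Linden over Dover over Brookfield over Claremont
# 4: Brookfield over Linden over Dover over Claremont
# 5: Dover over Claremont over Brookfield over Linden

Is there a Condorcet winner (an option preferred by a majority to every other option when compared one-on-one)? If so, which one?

None — there is no Condorcet winner

Head-to-head results (5 voters total):
Brookfield vs Linden: Linden wins 3–2.
Brookfield vs Claremont: Claremont wins 3–2.
Brookfield vs Dover: Dover wins 3–2.
Linden vs Claremont: Claremont wins 3–2.
Linden vs Dover: Linden wins 3–2.
Claremont vs Dover: Dover wins 3–2.
No candidate beats all others: Linden beats Dover beats Claremont beats Linden, a majority cycle.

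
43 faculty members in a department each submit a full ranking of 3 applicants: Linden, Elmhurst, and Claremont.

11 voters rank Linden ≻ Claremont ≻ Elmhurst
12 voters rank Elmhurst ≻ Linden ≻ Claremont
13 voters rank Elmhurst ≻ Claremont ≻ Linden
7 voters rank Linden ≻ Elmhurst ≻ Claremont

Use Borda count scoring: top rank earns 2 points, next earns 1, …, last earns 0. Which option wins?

Borda scores:
  Linden: 11·2 + 12·1 + 13·0 + 7·2 = 48
  Elmhurst: 11·0 + 12·2 + 13·2 + 7·1 = 57
  Claremont: 11·1 + 12·0 + 13·1 + 7·0 = 24
Elmhurst has the highest total.

Elmhurst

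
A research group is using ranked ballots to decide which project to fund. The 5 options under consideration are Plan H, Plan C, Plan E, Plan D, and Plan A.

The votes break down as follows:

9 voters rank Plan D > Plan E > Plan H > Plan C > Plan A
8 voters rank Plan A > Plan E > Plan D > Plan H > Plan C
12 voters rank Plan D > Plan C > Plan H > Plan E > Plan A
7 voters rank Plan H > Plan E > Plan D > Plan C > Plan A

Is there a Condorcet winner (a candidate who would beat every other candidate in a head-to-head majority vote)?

Yes

Head-to-head results (36 voters total):
Plan H vs Plan C: Plan H wins 24–12.
Plan H vs Plan E: Plan H wins 19–17.
Plan H vs Plan D: Plan D wins 29–7.
Plan H vs Plan A: Plan H wins 28–8.
Plan C vs Plan E: Plan E wins 24–12.
Plan C vs Plan D: Plan D wins 36–0.
Plan C vs Plan A: Plan C wins 28–8.
Plan E vs Plan D: Plan D wins 21–15.
Plan E vs Plan A: Plan E wins 28–8.
Plan D vs Plan A: Plan D wins 28–8.
Plan D beats each rival — Plan H (29–7), Plan C (36–0), Plan E (21–15), Plan A (28–8) — so Plan D is the Condorcet winner.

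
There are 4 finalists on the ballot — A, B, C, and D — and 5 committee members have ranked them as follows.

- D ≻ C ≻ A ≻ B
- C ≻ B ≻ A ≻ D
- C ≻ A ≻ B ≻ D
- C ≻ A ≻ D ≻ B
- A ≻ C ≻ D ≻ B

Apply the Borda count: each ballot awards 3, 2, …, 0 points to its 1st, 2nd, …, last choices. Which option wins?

Borda scores:
  A: 1 + 1 + 2 + 2 + 3 = 9
  B: 0 + 2 + 1 + 0 + 0 = 3
  C: 2 + 3 + 3 + 3 + 2 = 13
  D: 3 + 0 + 0 + 1 + 1 = 5
C has the highest total.

C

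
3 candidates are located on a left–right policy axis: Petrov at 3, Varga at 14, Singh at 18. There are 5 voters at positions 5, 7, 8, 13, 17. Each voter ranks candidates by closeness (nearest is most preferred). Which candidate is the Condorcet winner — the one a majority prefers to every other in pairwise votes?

With single-peaked preferences on a line, the Condorcet winner is the candidate closest to the median voter.
The median voter (position 8) is closest to Petrov at 3.
Check: Petrov vs Varga — voters closer to Petrov: 3 of 5.

Petrov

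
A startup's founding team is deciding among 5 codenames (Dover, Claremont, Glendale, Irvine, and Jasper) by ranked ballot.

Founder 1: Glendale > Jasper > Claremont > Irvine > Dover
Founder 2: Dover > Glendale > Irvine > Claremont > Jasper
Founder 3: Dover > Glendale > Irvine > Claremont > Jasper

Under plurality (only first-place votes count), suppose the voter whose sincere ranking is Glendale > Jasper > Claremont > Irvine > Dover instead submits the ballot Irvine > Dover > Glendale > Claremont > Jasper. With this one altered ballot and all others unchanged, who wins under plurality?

Dover

First-place totals with the altered ballot: Dover 2, Claremont 0, Glendale 0, Irvine 1, Jasper 0.
The winner is unchanged: still Dover.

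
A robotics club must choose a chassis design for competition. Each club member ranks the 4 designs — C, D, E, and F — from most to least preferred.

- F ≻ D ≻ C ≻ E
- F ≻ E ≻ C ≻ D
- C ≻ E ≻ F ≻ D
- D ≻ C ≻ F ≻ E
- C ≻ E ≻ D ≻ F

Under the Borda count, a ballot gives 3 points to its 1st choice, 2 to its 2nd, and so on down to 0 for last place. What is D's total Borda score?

6

Borda scores:
  C: 1 + 1 + 3 + 2 + 3 = 10
  D: 2 + 0 + 0 + 3 + 1 = 6
  E: 0 + 2 + 2 + 0 + 2 = 6
  F: 3 + 3 + 1 + 1 + 0 = 8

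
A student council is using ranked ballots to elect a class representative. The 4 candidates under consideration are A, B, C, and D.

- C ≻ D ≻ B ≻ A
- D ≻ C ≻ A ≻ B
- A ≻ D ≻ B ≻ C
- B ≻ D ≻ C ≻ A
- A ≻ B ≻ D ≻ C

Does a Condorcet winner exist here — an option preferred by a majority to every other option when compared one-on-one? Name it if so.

D

Head-to-head results (5 voters total):
A vs B: A wins 3–2.
A vs C: C wins 3–2.
A vs D: D wins 3–2.
B vs C: B wins 3–2.
B vs D: D wins 3–2.
C vs D: D wins 4–1.
D beats each rival — A (3–2), B (3–2), C (4–1) — so D is the Condorcet winner.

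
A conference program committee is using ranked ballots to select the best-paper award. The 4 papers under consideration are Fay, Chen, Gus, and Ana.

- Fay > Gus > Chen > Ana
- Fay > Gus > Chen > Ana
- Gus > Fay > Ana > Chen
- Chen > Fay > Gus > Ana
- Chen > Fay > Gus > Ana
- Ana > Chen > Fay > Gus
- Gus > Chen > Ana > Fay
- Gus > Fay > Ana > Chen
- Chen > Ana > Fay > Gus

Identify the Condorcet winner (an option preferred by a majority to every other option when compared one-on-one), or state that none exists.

There is no Condorcet winner

Head-to-head results (9 voters total):
Fay vs Chen: Chen wins 5–4.
Fay vs Gus: Fay wins 6–3.
Fay vs Ana: Fay wins 6–3.
Chen vs Gus: Gus wins 5–4.
Chen vs Ana: Chen wins 6–3.
Gus vs Ana: Gus wins 7–2.
No candidate beats all others: Fay beats Gus beats Chen beats Fay, a majority cycle.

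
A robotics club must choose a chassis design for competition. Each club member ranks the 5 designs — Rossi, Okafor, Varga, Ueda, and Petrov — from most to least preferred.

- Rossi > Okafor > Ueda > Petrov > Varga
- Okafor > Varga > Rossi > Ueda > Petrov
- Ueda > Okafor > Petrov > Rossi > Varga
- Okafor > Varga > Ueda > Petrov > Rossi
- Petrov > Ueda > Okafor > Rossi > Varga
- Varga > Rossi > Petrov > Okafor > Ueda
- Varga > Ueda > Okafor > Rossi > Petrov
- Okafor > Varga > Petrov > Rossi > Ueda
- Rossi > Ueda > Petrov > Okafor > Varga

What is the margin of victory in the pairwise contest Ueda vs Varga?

Ballots ranking Ueda above Varga: 4.
Ballots ranking Varga above Ueda: 5.
Varga wins 5–4, a margin of 1.

1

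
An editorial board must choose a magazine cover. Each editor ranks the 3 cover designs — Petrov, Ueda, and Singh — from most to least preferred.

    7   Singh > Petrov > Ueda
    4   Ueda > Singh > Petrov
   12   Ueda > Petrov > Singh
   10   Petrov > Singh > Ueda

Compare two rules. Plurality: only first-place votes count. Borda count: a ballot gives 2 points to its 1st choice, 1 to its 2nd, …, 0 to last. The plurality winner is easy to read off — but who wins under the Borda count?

Petrov

Plurality first-place counts: Petrov 10, Ueda 16, Singh 7 → Ueda.
Borda totals: Petrov 39, Ueda 32, Singh 28 → Petrov.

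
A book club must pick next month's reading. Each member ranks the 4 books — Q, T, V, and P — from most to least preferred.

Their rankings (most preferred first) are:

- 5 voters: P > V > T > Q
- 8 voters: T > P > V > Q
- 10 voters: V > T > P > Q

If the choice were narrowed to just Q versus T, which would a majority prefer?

T

Ballots ranking Q above T: 0.
Ballots ranking T above Q: 5+8+10 = 23.
T wins the head-to-head, 23–0.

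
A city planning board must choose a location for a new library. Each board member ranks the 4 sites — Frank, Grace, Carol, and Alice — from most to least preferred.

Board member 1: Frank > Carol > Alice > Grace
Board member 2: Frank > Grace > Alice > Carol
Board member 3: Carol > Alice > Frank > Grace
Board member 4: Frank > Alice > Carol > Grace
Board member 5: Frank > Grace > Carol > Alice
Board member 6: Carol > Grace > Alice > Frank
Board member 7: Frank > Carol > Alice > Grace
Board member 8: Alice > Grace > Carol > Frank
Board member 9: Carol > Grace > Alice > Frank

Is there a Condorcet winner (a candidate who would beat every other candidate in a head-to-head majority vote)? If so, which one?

Head-to-head results (9 voters total):
Frank vs Grace: Frank wins 6–3.
Frank vs Carol: Frank wins 5–4.
Frank vs Alice: Frank wins 5–4.
Grace vs Carol: Carol wins 6–3.
Grace vs Alice: Alice wins 5–4.
Carol vs Alice: Carol wins 6–3.
Frank beats each rival — Grace (6–3), Carol (5–4), Alice (5–4) — so Frank is the Condorcet winner.

Frank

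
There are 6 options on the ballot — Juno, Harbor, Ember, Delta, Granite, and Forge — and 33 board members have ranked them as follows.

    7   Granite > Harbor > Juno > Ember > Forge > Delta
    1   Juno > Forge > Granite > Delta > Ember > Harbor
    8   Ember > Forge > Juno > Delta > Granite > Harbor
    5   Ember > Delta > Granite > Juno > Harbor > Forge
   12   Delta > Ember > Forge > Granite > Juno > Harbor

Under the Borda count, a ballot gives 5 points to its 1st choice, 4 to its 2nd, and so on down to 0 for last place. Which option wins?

Borda scores:
  Juno: 7·3 + 5 + 8·3 + 5·2 + 12·1 = 72
  Harbor: 7·4 + 0 + 8·0 + 5·1 + 12·0 = 33
  Ember: 7·2 + 1 + 8·5 + 5·5 + 12·4 = 128
  Delta: 7·0 + 2 + 8·2 + 5·4 + 12·5 = 98
  Granite: 7·5 + 3 + 8·1 + 5·3 + 12·2 = 85
  Forge: 7·1 + 4 + 8·4 + 5·0 + 12·3 = 79
Ember has the highest total.

Ember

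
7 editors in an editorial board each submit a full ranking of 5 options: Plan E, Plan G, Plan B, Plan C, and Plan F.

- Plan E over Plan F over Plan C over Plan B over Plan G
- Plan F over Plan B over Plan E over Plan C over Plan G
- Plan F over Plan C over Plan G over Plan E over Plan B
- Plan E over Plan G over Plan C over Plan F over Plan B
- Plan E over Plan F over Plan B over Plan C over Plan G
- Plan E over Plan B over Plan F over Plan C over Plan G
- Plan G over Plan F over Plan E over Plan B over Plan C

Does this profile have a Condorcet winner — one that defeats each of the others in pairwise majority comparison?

Head-to-head results (7 voters total):
Plan E vs Plan G: Plan E wins 5–2.
Plan E vs Plan B: Plan E wins 6–1.
Plan E vs Plan C: Plan E wins 6–1.
Plan E vs Plan F: Plan E wins 4–3.
Plan G vs Plan B: Plan B wins 4–3.
Plan G vs Plan C: Plan C wins 5–2.
Plan G vs Plan F: Plan F wins 5–2.
Plan B vs Plan C: Plan B wins 4–3.
Plan B vs Plan F: Plan F wins 6–1.
Plan C vs Plan F: Plan F wins 6–1.
Plan E beats each rival — Plan G (5–2), Plan B (6–1), Plan C (6–1), Plan F (4–3) — so Plan E is the Condorcet winner.

Yes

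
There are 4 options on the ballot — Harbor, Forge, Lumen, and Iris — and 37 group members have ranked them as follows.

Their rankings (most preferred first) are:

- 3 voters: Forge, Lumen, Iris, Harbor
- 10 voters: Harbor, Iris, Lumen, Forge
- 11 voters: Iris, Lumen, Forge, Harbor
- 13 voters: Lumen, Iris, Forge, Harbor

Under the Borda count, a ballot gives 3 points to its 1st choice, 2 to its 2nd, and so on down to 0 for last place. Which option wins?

Borda scores:
  Harbor: 3·0 + 10·3 + 11·0 + 13·0 = 30
  Forge: 3·3 + 10·0 + 11·1 + 13·1 = 33
  Lumen: 3·2 + 10·1 + 11·2 + 13·3 = 77
  Iris: 3·1 + 10·2 + 11·3 + 13·2 = 82
Iris has the highest total.

Iris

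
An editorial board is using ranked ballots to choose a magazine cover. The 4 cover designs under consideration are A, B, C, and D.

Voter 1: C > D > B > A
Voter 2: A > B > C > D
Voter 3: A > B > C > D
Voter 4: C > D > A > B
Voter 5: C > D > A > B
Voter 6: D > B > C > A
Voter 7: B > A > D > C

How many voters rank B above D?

3

Ballots ranking B above D: 3.
Ballots ranking D above B: 4.
So 3 of 7 voters prefer B to D.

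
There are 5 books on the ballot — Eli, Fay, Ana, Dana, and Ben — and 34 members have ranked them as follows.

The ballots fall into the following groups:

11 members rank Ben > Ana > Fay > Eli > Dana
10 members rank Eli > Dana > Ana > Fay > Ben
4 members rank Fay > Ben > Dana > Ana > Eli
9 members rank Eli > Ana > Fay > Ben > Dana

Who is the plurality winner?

First-place vote totals:
  Eli: 19
  Fay: 4
  Ana: 0
  Dana: 0
  Ben: 11
Eli has the most first-place votes.

Eli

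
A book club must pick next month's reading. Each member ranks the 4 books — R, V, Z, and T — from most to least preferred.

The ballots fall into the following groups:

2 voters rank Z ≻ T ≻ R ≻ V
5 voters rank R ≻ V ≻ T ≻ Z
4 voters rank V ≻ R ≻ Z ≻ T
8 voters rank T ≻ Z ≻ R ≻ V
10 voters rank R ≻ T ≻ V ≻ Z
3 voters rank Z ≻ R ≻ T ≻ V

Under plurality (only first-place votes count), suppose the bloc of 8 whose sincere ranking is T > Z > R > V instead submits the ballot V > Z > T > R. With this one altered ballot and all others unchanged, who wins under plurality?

First-place totals with the altered ballot: R 15, V 12, Z 5, T 0.
The winner is unchanged: still R.

R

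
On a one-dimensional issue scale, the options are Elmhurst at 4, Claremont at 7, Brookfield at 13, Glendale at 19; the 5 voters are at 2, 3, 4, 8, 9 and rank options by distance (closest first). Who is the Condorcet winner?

With single-peaked preferences on a line, the Condorcet winner is the candidate closest to the median voter.
The median voter (position 4) is closest to Elmhurst at 4.
Check: Elmhurst vs Claremont — voters closer to Elmhurst: 3 of 5.

Elmhurst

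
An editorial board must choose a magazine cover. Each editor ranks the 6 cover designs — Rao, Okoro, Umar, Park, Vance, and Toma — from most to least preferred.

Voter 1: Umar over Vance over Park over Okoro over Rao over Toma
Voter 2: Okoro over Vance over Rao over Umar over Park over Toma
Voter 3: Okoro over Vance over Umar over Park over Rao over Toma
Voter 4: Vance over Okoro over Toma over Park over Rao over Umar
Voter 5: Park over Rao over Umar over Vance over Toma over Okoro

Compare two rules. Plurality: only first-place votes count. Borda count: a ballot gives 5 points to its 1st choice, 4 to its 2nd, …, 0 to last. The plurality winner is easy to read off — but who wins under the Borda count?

Plurality first-place counts: Rao 0, Okoro 2, Umar 1, Park 1, Vance 1, Toma 0 → Okoro.
Borda totals: Rao 10, Okoro 16, Umar 13, Park 13, Vance 19, Toma 4 → Vance.

Vance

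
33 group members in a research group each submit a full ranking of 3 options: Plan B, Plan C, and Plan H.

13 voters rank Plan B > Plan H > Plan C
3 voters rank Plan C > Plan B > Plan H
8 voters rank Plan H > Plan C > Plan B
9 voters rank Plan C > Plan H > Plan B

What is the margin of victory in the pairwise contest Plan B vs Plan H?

1

Ballots ranking Plan B above Plan H: 13+3 = 16.
Ballots ranking Plan H above Plan B: 8+9 = 17.
Plan H wins 17–16, a margin of 1.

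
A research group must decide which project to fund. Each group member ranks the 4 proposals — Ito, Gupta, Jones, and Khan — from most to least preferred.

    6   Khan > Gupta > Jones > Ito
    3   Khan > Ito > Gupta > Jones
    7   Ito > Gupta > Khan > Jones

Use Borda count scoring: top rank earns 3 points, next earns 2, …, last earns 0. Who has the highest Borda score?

Khan

Borda scores:
  Ito: 6·0 + 3·2 + 7·3 = 27
  Gupta: 6·2 + 3·1 + 7·2 = 29
  Jones: 6·1 + 3·0 + 7·0 = 6
  Khan: 6·3 + 3·3 + 7·1 = 34
Khan has the highest total.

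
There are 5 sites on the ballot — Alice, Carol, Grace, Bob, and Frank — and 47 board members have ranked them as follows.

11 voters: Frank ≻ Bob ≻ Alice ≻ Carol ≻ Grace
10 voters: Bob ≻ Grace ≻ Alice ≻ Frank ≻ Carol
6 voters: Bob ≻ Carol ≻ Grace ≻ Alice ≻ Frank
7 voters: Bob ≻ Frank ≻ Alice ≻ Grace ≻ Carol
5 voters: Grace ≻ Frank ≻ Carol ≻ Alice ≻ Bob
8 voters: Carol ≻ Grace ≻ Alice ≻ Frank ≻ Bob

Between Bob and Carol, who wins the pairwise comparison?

Bob

Ballots ranking Bob above Carol: 11+10+6+7 = 34.
Ballots ranking Carol above Bob: 5+8 = 13.
Bob wins the head-to-head, 34–13.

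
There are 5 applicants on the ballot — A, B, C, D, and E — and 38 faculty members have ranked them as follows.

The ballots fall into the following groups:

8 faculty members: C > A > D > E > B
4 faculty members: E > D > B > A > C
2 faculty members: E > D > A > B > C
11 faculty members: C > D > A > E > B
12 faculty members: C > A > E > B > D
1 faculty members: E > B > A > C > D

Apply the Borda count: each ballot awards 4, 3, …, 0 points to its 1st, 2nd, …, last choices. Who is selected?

C

Borda scores:
  A: 8·3 + 4·1 + 2·2 + 11·2 + 12·3 + 2 = 92
  B: 8·0 + 4·2 + 2·1 + 11·0 + 12·1 + 3 = 25
  C: 8·4 + 4·0 + 2·0 + 11·4 + 12·4 + 1 = 125
  D: 8·2 + 4·3 + 2·3 + 11·3 + 12·0 + 0 = 67
  E: 8·1 + 4·4 + 2·4 + 11·1 + 12·2 + 4 = 71
C has the highest total.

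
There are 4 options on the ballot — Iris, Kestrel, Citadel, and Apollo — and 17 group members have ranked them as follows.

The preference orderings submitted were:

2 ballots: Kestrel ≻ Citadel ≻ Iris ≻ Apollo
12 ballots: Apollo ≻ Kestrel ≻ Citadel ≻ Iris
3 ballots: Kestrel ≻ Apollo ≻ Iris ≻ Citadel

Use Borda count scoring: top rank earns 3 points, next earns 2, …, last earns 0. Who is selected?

Apollo

Borda scores:
  Iris: 2·1 + 12·0 + 3·1 = 5
  Kestrel: 2·3 + 12·2 + 3·3 = 39
  Citadel: 2·2 + 12·1 + 3·0 = 16
  Apollo: 2·0 + 12·3 + 3·2 = 42
Apollo has the highest total.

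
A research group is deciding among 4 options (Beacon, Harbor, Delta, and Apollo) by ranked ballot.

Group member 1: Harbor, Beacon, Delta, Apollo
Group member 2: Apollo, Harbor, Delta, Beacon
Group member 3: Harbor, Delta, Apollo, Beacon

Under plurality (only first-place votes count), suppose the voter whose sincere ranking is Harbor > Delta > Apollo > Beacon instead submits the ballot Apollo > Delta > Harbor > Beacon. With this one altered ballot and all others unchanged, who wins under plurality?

Apollo

First-place totals with the altered ballot: Beacon 0, Harbor 1, Delta 0, Apollo 2.
The switch changes the winner from Harbor to Apollo.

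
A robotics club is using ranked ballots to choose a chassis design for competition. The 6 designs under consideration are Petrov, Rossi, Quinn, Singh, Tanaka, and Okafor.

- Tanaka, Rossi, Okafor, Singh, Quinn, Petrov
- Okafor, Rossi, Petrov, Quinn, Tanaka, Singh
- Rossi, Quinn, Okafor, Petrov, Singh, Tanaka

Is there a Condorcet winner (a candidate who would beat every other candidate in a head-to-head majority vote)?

Yes

Head-to-head results (3 voters total):
Petrov vs Rossi: Rossi wins 3–0.
Petrov vs Quinn: Quinn wins 2–1.
Petrov vs Singh: Petrov wins 2–1.
Petrov vs Tanaka: Petrov wins 2–1.
Petrov vs Okafor: Okafor wins 3–0.
Rossi vs Quinn: Rossi wins 3–0.
Rossi vs Singh: Rossi wins 3–0.
Rossi vs Tanaka: Rossi wins 2–1.
Rossi vs Okafor: Rossi wins 2–1.
Quinn vs Singh: Quinn wins 2–1.
Quinn vs Tanaka: Quinn wins 2–1.
Quinn vs Okafor: Okafor wins 2–1.
Singh vs Tanaka: Tanaka wins 2–1.
Singh vs Okafor: Okafor wins 3–0.
Tanaka vs Okafor: Okafor wins 2–1.
Rossi beats each rival — Petrov (3–0), Quinn (3–0), Singh (3–0), Tanaka (2–1), Okafor (2–1) — so Rossi is the Condorcet winner.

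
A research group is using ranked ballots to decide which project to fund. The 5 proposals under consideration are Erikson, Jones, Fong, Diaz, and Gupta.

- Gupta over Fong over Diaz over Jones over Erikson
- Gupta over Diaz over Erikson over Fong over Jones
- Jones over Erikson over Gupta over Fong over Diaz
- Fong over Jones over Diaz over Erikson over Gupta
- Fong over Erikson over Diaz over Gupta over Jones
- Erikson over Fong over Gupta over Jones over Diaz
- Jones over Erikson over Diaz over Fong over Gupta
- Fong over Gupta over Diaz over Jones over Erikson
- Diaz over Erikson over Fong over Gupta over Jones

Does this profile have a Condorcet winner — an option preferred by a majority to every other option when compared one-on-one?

No

Head-to-head results (9 voters total):
Erikson vs Jones: Jones wins 5–4.
Erikson vs Fong: Erikson wins 5–4.
Erikson vs Diaz: Diaz wins 5–4.
Erikson vs Gupta: Erikson wins 6–3.
Jones vs Fong: Fong wins 7–2.
Jones vs Diaz: Diaz wins 5–4.
Jones vs Gupta: Gupta wins 6–3.
Fong vs Diaz: Fong wins 6–3.
Fong vs Gupta: Fong wins 6–3.
Diaz vs Gupta: Gupta wins 5–4.
No candidate beats all others: Erikson beats Fong beats Jones beats Erikson, a majority cycle.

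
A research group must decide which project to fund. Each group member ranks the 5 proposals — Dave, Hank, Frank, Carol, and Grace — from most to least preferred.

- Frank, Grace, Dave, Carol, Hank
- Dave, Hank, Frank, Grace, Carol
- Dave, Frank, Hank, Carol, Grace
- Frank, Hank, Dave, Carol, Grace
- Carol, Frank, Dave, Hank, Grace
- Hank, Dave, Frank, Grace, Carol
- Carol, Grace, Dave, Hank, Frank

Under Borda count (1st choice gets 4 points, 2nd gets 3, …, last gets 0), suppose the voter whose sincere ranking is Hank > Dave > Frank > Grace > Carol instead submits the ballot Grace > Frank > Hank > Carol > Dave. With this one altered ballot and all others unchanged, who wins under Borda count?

Frank

Borda totals with the altered ballot: Dave 16, Hank 12, Frank 19, Carol 12, Grace 11.
The switch changes the winner from Dave to Frank.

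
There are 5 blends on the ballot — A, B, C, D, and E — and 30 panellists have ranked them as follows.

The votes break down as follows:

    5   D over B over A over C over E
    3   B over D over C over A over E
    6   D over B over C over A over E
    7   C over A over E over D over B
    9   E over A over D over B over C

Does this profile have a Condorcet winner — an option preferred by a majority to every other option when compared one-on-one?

No

Head-to-head results (30 voters total):
A vs B: A wins 16–14.
A vs C: C wins 16–14.
A vs D: A wins 16–14.
A vs E: A wins 21–9.
B vs C: B wins 23–7.
B vs D: D wins 27–3.
B vs E: E wins 16–14.
C vs D: D wins 23–7.
C vs E: C wins 21–9.
D vs E: E wins 16–14.
No candidate beats all others: A beats B beats C beats A, a majority cycle.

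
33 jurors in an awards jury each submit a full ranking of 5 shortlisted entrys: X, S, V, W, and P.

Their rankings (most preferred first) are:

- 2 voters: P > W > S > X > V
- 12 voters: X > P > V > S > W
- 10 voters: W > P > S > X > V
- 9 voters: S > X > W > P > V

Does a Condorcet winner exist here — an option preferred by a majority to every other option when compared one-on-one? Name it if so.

No Condorcet winner

Head-to-head results (33 voters total):
X vs S: S wins 21–12.
X vs V: X wins 33–0.
X vs W: X wins 21–12.
X vs P: X wins 21–12.
S vs V: S wins 21–12.
S vs W: S wins 21–12.
S vs P: P wins 24–9.
V vs W: W wins 21–12.
V vs P: P wins 33–0.
W vs P: W wins 19–14.
No candidate beats all others: X beats P beats S beats X, a majority cycle.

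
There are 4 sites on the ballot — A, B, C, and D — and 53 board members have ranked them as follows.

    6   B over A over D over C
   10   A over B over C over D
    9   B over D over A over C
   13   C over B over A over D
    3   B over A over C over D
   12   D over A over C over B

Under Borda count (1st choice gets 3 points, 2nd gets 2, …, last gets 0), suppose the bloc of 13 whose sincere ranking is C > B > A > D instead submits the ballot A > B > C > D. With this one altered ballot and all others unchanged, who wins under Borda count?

A

Borda totals with the altered ballot: A 120, B 100, C 38, D 60.
The switch changes the winner from B to A.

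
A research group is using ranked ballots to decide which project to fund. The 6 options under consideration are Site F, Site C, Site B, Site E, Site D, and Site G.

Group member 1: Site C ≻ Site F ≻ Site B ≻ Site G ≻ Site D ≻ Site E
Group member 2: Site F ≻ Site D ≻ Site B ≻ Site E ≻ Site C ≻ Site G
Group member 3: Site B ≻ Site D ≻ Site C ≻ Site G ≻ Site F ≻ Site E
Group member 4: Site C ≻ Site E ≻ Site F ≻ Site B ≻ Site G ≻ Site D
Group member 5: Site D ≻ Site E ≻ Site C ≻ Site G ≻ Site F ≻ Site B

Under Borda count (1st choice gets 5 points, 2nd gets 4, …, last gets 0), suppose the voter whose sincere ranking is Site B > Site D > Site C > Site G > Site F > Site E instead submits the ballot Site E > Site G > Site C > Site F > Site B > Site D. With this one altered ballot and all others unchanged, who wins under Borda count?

Site C

Borda totals with the altered ballot: Site F 15, Site C 17, Site B 9, Site E 15, Site D 10, Site G 9.
The winner is unchanged: still Site C.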